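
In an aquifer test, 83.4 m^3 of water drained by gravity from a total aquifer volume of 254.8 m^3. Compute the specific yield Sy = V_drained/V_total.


Specific yield Sy = Volume drained / Total volume.
Sy = 83.4 / 254.8
   = 0.3273.

0.3273


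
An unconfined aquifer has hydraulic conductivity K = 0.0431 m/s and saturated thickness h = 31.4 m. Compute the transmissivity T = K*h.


Transmissivity is defined as T = K * h.
T = 0.0431 * 31.4
  = 1.3533 m^2/s.

1.3533


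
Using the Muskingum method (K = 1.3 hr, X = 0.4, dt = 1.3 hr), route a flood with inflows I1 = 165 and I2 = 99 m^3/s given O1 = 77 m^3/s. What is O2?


Muskingum coefficients:
denom = 2*K*(1-X) + dt = 2*1.3*(1-0.4) + 1.3 = 2.86.
C0 = (dt - 2*K*X)/denom = (1.3 - 2*1.3*0.4)/2.86 = 0.0909.
C1 = (dt + 2*K*X)/denom = (1.3 + 2*1.3*0.4)/2.86 = 0.8182.
C2 = (2*K*(1-X) - dt)/denom = 0.0909.
O2 = C0*I2 + C1*I1 + C2*O1
   = 0.0909*99 + 0.8182*165 + 0.0909*77
   = 151.0 m^3/s.

151.0


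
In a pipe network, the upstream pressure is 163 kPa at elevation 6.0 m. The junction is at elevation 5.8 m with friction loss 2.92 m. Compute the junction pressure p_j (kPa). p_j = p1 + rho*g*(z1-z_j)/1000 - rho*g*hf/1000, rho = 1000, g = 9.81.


Junction pressure: p_j = p1 + rho*g*(z1 - z_j)/1000 - rho*g*hf/1000.
Elevation term = 1000*9.81*(6.0 - 5.8)/1000 = 1.962 kPa.
Friction term = 1000*9.81*2.92/1000 = 28.645 kPa.
p_j = 163 + 1.962 - 28.645 = 136.32 kPa.

136.32


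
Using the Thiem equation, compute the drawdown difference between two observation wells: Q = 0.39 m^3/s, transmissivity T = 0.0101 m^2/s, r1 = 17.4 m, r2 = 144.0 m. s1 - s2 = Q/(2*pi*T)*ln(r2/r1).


Thiem equation: s1 - s2 = Q/(2*pi*T) * ln(r2/r1).
ln(r2/r1) = ln(144.0/17.4) = 2.1133.
Q/(2*pi*T) = 0.39 / (2*pi*0.0101) = 0.39 / 0.0635 = 6.1456.
s1 - s2 = 6.1456 * 2.1133 = 12.9877 m.

12.9877


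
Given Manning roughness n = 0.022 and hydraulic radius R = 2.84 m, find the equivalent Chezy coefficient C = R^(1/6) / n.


The Chezy coefficient relates to Manning's n through C = R^(1/6) / n.
R^(1/6) = 2.84^(1/6) = 1.190017.
C = 1.190017 / 0.022 = 54.09 m^(1/2)/s.

54.09


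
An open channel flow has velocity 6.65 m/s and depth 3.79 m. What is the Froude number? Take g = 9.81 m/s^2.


The Froude number is defined as Fr = V / sqrt(g*y).
g*y = 9.81 * 3.79 = 37.1799.
sqrt(g*y) = sqrt(37.1799) = 6.0975.
Fr = 6.65 / 6.0975 = 1.0906.

1.0906


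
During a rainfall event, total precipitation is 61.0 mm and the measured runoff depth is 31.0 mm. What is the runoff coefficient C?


The runoff coefficient C = runoff depth / rainfall depth.
C = 31.0 / 61.0
  = 0.5082.

0.5082


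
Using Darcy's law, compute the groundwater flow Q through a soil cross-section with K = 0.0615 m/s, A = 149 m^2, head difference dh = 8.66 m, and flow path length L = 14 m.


Darcy's law: Q = K * A * i, where i = dh/L.
Hydraulic gradient i = 8.66 / 14 = 0.618571.
Q = 0.0615 * 149 * 0.618571
  = 5.6683 m^3/s.

5.6683


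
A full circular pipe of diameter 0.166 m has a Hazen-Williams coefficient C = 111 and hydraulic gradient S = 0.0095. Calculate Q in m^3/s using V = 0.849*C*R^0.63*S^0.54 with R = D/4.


For a full circular pipe, R = D/4 = 0.166/4 = 0.0415 m.
V = 0.849 * 111 * 0.0415^0.63 * 0.0095^0.54
  = 0.849 * 111 * 0.134701 * 0.080904
  = 1.027 m/s.
Pipe area A = pi*D^2/4 = pi*0.166^2/4 = 0.0216 m^2.
Q = A * V = 0.0216 * 1.027 = 0.0222 m^3/s.

0.0222


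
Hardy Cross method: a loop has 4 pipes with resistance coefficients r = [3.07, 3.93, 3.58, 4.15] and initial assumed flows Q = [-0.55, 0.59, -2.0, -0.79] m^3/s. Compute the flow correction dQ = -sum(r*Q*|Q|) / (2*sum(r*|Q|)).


Numerator terms (r*Q*|Q|): 3.07*-0.55*|-0.55| = -0.9287; 3.93*0.59*|0.59| = 1.368; 3.58*-2.0*|-2.0| = -14.32; 4.15*-0.79*|-0.79| = -2.59.
Sum of numerator = -16.4707.
Denominator terms (r*|Q|): 3.07*|-0.55| = 1.6885; 3.93*|0.59| = 2.3187; 3.58*|-2.0| = 7.16; 4.15*|-0.79| = 3.2785.
2 * sum of denominator = 2 * 14.4457 = 28.8914.
dQ = --16.4707 / 28.8914 = 0.5701 m^3/s.

0.5701


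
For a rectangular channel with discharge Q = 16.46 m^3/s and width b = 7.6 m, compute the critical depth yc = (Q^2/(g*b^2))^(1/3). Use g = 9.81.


Using yc = (Q^2 / (g * b^2))^(1/3):
Q^2 = 16.46^2 = 270.93.
g * b^2 = 9.81 * 7.6^2 = 9.81 * 57.76 = 566.63.
Q^2 / (g*b^2) = 270.93 / 566.63 = 0.4781.
yc = 0.4781^(1/3) = 0.782 m.

0.782


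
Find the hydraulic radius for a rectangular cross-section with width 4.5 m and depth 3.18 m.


For a rectangular section:
Flow area A = b * y = 4.5 * 3.18 = 14.31 m^2.
Wetted perimeter P = b + 2y = 4.5 + 2*3.18 = 10.86 m.
Hydraulic radius R = A/P = 14.31 / 10.86 = 1.3177 m.

1.3177


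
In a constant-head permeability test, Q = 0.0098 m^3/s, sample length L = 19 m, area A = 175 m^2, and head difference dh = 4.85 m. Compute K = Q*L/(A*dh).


From K = Q*L / (A*dh):
Numerator: Q*L = 0.0098 * 19 = 0.1862.
Denominator: A*dh = 175 * 4.85 = 848.75.
K = 0.1862 / 848.75 = 0.000219 m/s.

0.000219


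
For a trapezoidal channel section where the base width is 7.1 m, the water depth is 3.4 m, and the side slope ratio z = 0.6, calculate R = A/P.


For a trapezoidal section with side slope z:
A = (b + z*y)*y = (7.1 + 0.6*3.4)*3.4 = 31.076 m^2.
P = b + 2*y*sqrt(1 + z^2) = 7.1 + 2*3.4*sqrt(1 + 0.6^2) = 15.03 m.
R = A/P = 31.076 / 15.03 = 2.0676 m.

2.0676


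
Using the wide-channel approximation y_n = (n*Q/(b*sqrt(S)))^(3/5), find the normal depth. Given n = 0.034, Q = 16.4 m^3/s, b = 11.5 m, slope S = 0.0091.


We use the wide-channel approximation y_n = (n*Q/(b*sqrt(S)))^(3/5).
sqrt(S) = sqrt(0.0091) = 0.095394.
Numerator: n*Q = 0.034 * 16.4 = 0.5576.
Denominator: b*sqrt(S) = 11.5 * 0.095394 = 1.097031.
arg = 0.5083.
y_n = 0.5083^(3/5) = 0.6663 m.

0.6663


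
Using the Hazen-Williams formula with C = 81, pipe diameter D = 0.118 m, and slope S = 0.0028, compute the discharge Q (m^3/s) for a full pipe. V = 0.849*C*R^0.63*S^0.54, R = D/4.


For a full circular pipe, R = D/4 = 0.118/4 = 0.0295 m.
V = 0.849 * 81 * 0.0295^0.63 * 0.0028^0.54
  = 0.849 * 81 * 0.10864 * 0.041828
  = 0.3125 m/s.
Pipe area A = pi*D^2/4 = pi*0.118^2/4 = 0.0109 m^2.
Q = A * V = 0.0109 * 0.3125 = 0.0034 m^3/s.

0.0034


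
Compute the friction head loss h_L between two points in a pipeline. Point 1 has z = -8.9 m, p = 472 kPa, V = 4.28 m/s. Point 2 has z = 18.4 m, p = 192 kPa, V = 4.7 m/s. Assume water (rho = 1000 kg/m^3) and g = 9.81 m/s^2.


Total head at each section: H = z + p/(rho*g) + V^2/(2g).
H1 = -8.9 + 472*1000/(1000*9.81) + 4.28^2/(2*9.81)
   = -8.9 + 48.114 + 0.9337
   = 40.148 m.
H2 = 18.4 + 192*1000/(1000*9.81) + 4.7^2/(2*9.81)
   = 18.4 + 19.572 + 1.1259
   = 39.098 m.
h_L = H1 - H2 = 40.148 - 39.098 = 1.05 m.

1.05


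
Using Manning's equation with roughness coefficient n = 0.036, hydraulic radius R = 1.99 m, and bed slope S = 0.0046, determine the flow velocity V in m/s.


Manning's equation gives V = (1/n) * R^(2/3) * S^(1/2).
First, compute R^(2/3) = 1.99^(2/3) = 1.5821.
Next, S^(1/2) = 0.0046^(1/2) = 0.067823.
Then 1/n = 1/0.036 = 27.78.
V = 27.78 * 1.5821 * 0.067823 = 2.9807 m/s.

2.9807


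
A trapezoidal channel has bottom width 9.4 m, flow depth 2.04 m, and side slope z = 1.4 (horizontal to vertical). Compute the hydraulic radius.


For a trapezoidal section with side slope z:
A = (b + z*y)*y = (9.4 + 1.4*2.04)*2.04 = 25.002 m^2.
P = b + 2*y*sqrt(1 + z^2) = 9.4 + 2*2.04*sqrt(1 + 1.4^2) = 16.419 m.
R = A/P = 25.002 / 16.419 = 1.5227 m.

1.5227


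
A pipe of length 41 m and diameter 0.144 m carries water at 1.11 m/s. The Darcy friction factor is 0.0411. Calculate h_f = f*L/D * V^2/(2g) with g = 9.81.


Darcy-Weisbach equation: h_f = f * (L/D) * V^2/(2g).
f * L/D = 0.0411 * 41/0.144 = 11.7021.
V^2/(2g) = 1.11^2 / (2*9.81) = 1.2321 / 19.62 = 0.0628 m.
h_f = 11.7021 * 0.0628 = 0.735 m.

0.735


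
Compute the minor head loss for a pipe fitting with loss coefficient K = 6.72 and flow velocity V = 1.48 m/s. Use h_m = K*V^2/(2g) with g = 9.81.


Minor loss formula: h_m = K * V^2/(2g).
V^2 = 1.48^2 = 2.1904.
V^2/(2g) = 2.1904 / 19.62 = 0.1116 m.
h_m = 6.72 * 0.1116 = 0.7502 m.

0.7502


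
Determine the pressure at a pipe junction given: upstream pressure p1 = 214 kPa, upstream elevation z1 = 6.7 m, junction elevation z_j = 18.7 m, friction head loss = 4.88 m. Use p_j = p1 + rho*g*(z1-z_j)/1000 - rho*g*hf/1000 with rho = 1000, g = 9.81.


Junction pressure: p_j = p1 + rho*g*(z1 - z_j)/1000 - rho*g*hf/1000.
Elevation term = 1000*9.81*(6.7 - 18.7)/1000 = -117.72 kPa.
Friction term = 1000*9.81*4.88/1000 = 47.873 kPa.
p_j = 214 + -117.72 - 47.873 = 48.41 kPa.

48.41


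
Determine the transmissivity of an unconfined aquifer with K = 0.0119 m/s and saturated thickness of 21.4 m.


Transmissivity is defined as T = K * h.
T = 0.0119 * 21.4
  = 0.2547 m^2/s.

0.2547


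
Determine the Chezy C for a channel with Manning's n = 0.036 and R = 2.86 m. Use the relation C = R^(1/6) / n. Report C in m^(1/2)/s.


The Chezy coefficient relates to Manning's n through C = R^(1/6) / n.
R^(1/6) = 2.86^(1/6) = 1.191409.
C = 1.191409 / 0.036 = 33.09 m^(1/2)/s.

33.09


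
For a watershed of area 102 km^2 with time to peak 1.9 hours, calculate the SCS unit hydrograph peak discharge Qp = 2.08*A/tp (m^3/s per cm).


SCS formula: Qp = 2.08 * A / tp.
Qp = 2.08 * 102 / 1.9
   = 212.16 / 1.9
   = 111.66 m^3/s per cm.

111.66


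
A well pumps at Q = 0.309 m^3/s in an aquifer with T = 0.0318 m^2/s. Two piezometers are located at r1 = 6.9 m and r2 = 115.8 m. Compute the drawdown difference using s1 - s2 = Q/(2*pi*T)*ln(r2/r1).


Thiem equation: s1 - s2 = Q/(2*pi*T) * ln(r2/r1).
ln(r2/r1) = ln(115.8/6.9) = 2.8203.
Q/(2*pi*T) = 0.309 / (2*pi*0.0318) = 0.309 / 0.1998 = 1.5465.
s1 - s2 = 1.5465 * 2.8203 = 4.3617 m.

4.3617


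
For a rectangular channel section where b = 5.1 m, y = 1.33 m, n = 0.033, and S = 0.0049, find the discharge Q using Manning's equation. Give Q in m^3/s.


For a rectangular channel, the cross-sectional area A = b * y = 5.1 * 1.33 = 6.78 m^2.
The wetted perimeter P = b + 2y = 5.1 + 2*1.33 = 7.76 m.
Hydraulic radius R = A/P = 6.78/7.76 = 0.8741 m.
Velocity V = (1/n)*R^(2/3)*S^(1/2) = (1/0.033)*0.8741^(2/3)*0.0049^(1/2) = 1.9392 m/s.
Discharge Q = A * V = 6.78 * 1.9392 = 13.154 m^3/s.

13.154


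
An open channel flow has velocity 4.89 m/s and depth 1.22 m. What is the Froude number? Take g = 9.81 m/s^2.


The Froude number is defined as Fr = V / sqrt(g*y).
g*y = 9.81 * 1.22 = 11.9682.
sqrt(g*y) = sqrt(11.9682) = 3.4595.
Fr = 4.89 / 3.4595 = 1.4135.

1.4135


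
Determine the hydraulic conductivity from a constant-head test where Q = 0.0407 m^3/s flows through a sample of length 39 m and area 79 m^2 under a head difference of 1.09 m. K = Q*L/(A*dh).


From K = Q*L / (A*dh):
Numerator: Q*L = 0.0407 * 39 = 1.5873.
Denominator: A*dh = 79 * 1.09 = 86.11.
K = 1.5873 / 86.11 = 0.018433 m/s.

0.018433


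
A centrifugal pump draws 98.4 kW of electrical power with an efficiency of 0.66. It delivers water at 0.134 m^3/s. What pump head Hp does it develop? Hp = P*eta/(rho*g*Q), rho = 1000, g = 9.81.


Pump head formula: Hp = P * eta / (rho * g * Q).
Numerator: P * eta = 98.4 * 1000 * 0.66 = 64944.0 W.
Denominator: rho * g * Q = 1000 * 9.81 * 0.134 = 1314.54.
Hp = 64944.0 / 1314.54 = 49.4 m.

49.4


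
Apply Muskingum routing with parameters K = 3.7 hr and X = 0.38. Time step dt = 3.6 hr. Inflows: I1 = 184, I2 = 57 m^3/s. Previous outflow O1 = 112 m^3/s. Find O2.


Muskingum coefficients:
denom = 2*K*(1-X) + dt = 2*3.7*(1-0.38) + 3.6 = 8.188.
C0 = (dt - 2*K*X)/denom = (3.6 - 2*3.7*0.38)/8.188 = 0.0962.
C1 = (dt + 2*K*X)/denom = (3.6 + 2*3.7*0.38)/8.188 = 0.7831.
C2 = (2*K*(1-X) - dt)/denom = 0.1207.
O2 = C0*I2 + C1*I1 + C2*O1
   = 0.0962*57 + 0.7831*184 + 0.1207*112
   = 163.09 m^3/s.

163.09


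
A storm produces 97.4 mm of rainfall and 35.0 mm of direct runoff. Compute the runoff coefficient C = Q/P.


The runoff coefficient C = runoff depth / rainfall depth.
C = 35.0 / 97.4
  = 0.3593.

0.3593


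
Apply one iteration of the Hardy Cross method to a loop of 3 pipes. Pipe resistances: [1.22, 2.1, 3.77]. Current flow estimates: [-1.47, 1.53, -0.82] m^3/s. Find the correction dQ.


Numerator terms (r*Q*|Q|): 1.22*-1.47*|-1.47| = -2.6363; 2.1*1.53*|1.53| = 4.9159; 3.77*-0.82*|-0.82| = -2.5349.
Sum of numerator = -0.2554.
Denominator terms (r*|Q|): 1.22*|-1.47| = 1.7934; 2.1*|1.53| = 3.213; 3.77*|-0.82| = 3.0914.
2 * sum of denominator = 2 * 8.0978 = 16.1956.
dQ = --0.2554 / 16.1956 = 0.0158 m^3/s.

0.0158


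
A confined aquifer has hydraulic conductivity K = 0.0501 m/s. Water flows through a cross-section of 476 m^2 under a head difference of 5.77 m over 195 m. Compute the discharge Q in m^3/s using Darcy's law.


Darcy's law: Q = K * A * i, where i = dh/L.
Hydraulic gradient i = 5.77 / 195 = 0.02959.
Q = 0.0501 * 476 * 0.02959
  = 0.7056 m^3/s.

0.7056


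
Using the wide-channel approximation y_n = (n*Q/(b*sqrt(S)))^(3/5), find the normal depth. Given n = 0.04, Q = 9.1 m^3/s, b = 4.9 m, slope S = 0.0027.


We use the wide-channel approximation y_n = (n*Q/(b*sqrt(S)))^(3/5).
sqrt(S) = sqrt(0.0027) = 0.051962.
Numerator: n*Q = 0.04 * 9.1 = 0.364.
Denominator: b*sqrt(S) = 4.9 * 0.051962 = 0.254614.
arg = 1.4296.
y_n = 1.4296^(3/5) = 1.2392 m.

1.2392


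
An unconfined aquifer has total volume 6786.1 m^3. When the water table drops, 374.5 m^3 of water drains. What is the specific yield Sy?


Specific yield Sy = Volume drained / Total volume.
Sy = 374.5 / 6786.1
   = 0.0552.

0.0552


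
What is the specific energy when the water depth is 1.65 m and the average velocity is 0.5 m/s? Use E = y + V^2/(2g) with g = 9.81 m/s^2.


Specific energy E = y + V^2/(2g).
Velocity head = V^2/(2g) = 0.5^2 / (2*9.81) = 0.25 / 19.62 = 0.0127 m.
E = 1.65 + 0.0127 = 1.6627 m.

1.6627


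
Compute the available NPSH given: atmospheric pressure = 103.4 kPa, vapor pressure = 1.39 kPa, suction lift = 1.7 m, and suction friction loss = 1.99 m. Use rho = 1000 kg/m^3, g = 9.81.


NPSHa = p_atm/(rho*g) - z_s - hf_s - p_vap/(rho*g).
p_atm/(rho*g) = 103.4*1000 / (1000*9.81) = 10.54 m.
p_vap/(rho*g) = 1.39*1000 / (1000*9.81) = 0.142 m.
NPSHa = 10.54 - 1.7 - 1.99 - 0.142
      = 6.71 m.

6.71


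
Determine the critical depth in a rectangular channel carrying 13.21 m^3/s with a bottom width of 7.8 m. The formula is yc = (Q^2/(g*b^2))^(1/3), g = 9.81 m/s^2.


Using yc = (Q^2 / (g * b^2))^(1/3):
Q^2 = 13.21^2 = 174.5.
g * b^2 = 9.81 * 7.8^2 = 9.81 * 60.84 = 596.84.
Q^2 / (g*b^2) = 174.5 / 596.84 = 0.2924.
yc = 0.2924^(1/3) = 0.6637 m.

0.6637


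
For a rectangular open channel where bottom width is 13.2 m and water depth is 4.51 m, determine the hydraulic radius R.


For a rectangular section:
Flow area A = b * y = 13.2 * 4.51 = 59.53 m^2.
Wetted perimeter P = b + 2y = 13.2 + 2*4.51 = 22.22 m.
Hydraulic radius R = A/P = 59.53 / 22.22 = 2.6792 m.

2.6792


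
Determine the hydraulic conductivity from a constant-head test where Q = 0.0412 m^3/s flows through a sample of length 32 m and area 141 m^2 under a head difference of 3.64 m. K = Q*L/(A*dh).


From K = Q*L / (A*dh):
Numerator: Q*L = 0.0412 * 32 = 1.3184.
Denominator: A*dh = 141 * 3.64 = 513.24.
K = 1.3184 / 513.24 = 0.002569 m/s.

0.002569


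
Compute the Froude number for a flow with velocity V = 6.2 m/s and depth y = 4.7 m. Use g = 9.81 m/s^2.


The Froude number is defined as Fr = V / sqrt(g*y).
g*y = 9.81 * 4.7 = 46.107.
sqrt(g*y) = sqrt(46.107) = 6.7902.
Fr = 6.2 / 6.7902 = 0.9131.

0.9131


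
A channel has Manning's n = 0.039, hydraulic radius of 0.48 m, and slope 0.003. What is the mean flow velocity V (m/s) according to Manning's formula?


Manning's equation gives V = (1/n) * R^(2/3) * S^(1/2).
First, compute R^(2/3) = 0.48^(2/3) = 0.613.
Next, S^(1/2) = 0.003^(1/2) = 0.054772.
Then 1/n = 1/0.039 = 25.64.
V = 25.64 * 0.613 * 0.054772 = 0.861 m/s.

0.861


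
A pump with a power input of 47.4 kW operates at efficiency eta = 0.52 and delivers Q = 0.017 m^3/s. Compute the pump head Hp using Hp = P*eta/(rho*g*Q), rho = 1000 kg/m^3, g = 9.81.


Pump head formula: Hp = P * eta / (rho * g * Q).
Numerator: P * eta = 47.4 * 1000 * 0.52 = 24648.0 W.
Denominator: rho * g * Q = 1000 * 9.81 * 0.017 = 166.77.
Hp = 24648.0 / 166.77 = 147.8 m.

147.8


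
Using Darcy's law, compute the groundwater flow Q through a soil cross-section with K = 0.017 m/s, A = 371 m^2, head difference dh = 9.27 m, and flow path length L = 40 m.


Darcy's law: Q = K * A * i, where i = dh/L.
Hydraulic gradient i = 9.27 / 40 = 0.23175.
Q = 0.017 * 371 * 0.23175
  = 1.4616 m^3/s.

1.4616


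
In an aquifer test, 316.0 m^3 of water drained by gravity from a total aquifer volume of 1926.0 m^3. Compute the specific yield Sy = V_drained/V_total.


Specific yield Sy = Volume drained / Total volume.
Sy = 316.0 / 1926.0
   = 0.1641.

0.1641


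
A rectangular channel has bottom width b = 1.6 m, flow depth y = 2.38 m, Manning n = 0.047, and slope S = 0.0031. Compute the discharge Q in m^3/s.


For a rectangular channel, the cross-sectional area A = b * y = 1.6 * 2.38 = 3.81 m^2.
The wetted perimeter P = b + 2y = 1.6 + 2*2.38 = 6.36 m.
Hydraulic radius R = A/P = 3.81/6.36 = 0.5987 m.
Velocity V = (1/n)*R^(2/3)*S^(1/2) = (1/0.047)*0.5987^(2/3)*0.0031^(1/2) = 0.8415 m/s.
Discharge Q = A * V = 3.81 * 0.8415 = 3.205 m^3/s.

3.205


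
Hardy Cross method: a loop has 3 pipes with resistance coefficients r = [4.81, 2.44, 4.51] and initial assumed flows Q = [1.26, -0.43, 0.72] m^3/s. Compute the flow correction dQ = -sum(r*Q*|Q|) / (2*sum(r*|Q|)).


Numerator terms (r*Q*|Q|): 4.81*1.26*|1.26| = 7.6364; 2.44*-0.43*|-0.43| = -0.4512; 4.51*0.72*|0.72| = 2.338.
Sum of numerator = 9.5232.
Denominator terms (r*|Q|): 4.81*|1.26| = 6.0606; 2.44*|-0.43| = 1.0492; 4.51*|0.72| = 3.2472.
2 * sum of denominator = 2 * 10.357 = 20.714.
dQ = -9.5232 / 20.714 = -0.4597 m^3/s.

-0.4597


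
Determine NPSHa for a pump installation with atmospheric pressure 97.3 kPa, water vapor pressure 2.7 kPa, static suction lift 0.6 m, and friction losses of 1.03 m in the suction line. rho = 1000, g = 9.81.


NPSHa = p_atm/(rho*g) - z_s - hf_s - p_vap/(rho*g).
p_atm/(rho*g) = 97.3*1000 / (1000*9.81) = 9.918 m.
p_vap/(rho*g) = 2.7*1000 / (1000*9.81) = 0.275 m.
NPSHa = 9.918 - 0.6 - 1.03 - 0.275
      = 8.01 m.

8.01


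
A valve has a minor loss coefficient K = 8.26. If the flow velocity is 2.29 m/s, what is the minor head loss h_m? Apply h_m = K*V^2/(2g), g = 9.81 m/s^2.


Minor loss formula: h_m = K * V^2/(2g).
V^2 = 2.29^2 = 5.2441.
V^2/(2g) = 5.2441 / 19.62 = 0.2673 m.
h_m = 8.26 * 0.2673 = 2.2078 m.

2.2078


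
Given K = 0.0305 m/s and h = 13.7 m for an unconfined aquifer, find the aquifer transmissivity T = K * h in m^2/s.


Transmissivity is defined as T = K * h.
T = 0.0305 * 13.7
  = 0.4178 m^2/s.

0.4178


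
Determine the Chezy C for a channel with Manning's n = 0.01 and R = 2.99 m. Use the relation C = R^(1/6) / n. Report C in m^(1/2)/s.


The Chezy coefficient relates to Manning's n through C = R^(1/6) / n.
R^(1/6) = 2.99^(1/6) = 1.200269.
C = 1.200269 / 0.01 = 120.03 m^(1/2)/s.

120.03


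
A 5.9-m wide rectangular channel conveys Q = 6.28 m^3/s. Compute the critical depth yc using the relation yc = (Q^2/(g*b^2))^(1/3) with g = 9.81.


Using yc = (Q^2 / (g * b^2))^(1/3):
Q^2 = 6.28^2 = 39.44.
g * b^2 = 9.81 * 5.9^2 = 9.81 * 34.81 = 341.49.
Q^2 / (g*b^2) = 39.44 / 341.49 = 0.1155.
yc = 0.1155^(1/3) = 0.487 m.

0.487


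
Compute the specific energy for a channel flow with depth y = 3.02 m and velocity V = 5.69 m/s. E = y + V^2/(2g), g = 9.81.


Specific energy E = y + V^2/(2g).
Velocity head = V^2/(2g) = 5.69^2 / (2*9.81) = 32.3761 / 19.62 = 1.6502 m.
E = 3.02 + 1.6502 = 4.6702 m.

4.6702


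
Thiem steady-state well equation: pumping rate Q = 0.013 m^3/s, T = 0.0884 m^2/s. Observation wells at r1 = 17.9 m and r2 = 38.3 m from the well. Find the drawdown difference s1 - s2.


Thiem equation: s1 - s2 = Q/(2*pi*T) * ln(r2/r1).
ln(r2/r1) = ln(38.3/17.9) = 0.7606.
Q/(2*pi*T) = 0.013 / (2*pi*0.0884) = 0.013 / 0.5554 = 0.0234.
s1 - s2 = 0.0234 * 0.7606 = 0.0178 m.

0.0178


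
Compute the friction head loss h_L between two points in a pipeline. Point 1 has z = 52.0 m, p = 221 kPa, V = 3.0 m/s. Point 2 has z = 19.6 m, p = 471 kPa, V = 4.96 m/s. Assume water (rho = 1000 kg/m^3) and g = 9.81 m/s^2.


Total head at each section: H = z + p/(rho*g) + V^2/(2g).
H1 = 52.0 + 221*1000/(1000*9.81) + 3.0^2/(2*9.81)
   = 52.0 + 22.528 + 0.4587
   = 74.987 m.
H2 = 19.6 + 471*1000/(1000*9.81) + 4.96^2/(2*9.81)
   = 19.6 + 48.012 + 1.2539
   = 68.866 m.
h_L = H1 - H2 = 74.987 - 68.866 = 6.121 m.

6.121


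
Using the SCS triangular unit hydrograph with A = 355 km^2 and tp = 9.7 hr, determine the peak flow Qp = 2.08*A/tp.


SCS formula: Qp = 2.08 * A / tp.
Qp = 2.08 * 355 / 9.7
   = 738.4 / 9.7
   = 76.12 m^3/s per cm.

76.12


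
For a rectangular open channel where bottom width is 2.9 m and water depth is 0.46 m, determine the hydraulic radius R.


For a rectangular section:
Flow area A = b * y = 2.9 * 0.46 = 1.33 m^2.
Wetted perimeter P = b + 2y = 2.9 + 2*0.46 = 3.82 m.
Hydraulic radius R = A/P = 1.33 / 3.82 = 0.3492 m.

0.3492


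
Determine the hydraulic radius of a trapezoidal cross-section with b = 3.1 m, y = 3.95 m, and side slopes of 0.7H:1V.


For a trapezoidal section with side slope z:
A = (b + z*y)*y = (3.1 + 0.7*3.95)*3.95 = 23.167 m^2.
P = b + 2*y*sqrt(1 + z^2) = 3.1 + 2*3.95*sqrt(1 + 0.7^2) = 12.743 m.
R = A/P = 23.167 / 12.743 = 1.818 m.

1.818


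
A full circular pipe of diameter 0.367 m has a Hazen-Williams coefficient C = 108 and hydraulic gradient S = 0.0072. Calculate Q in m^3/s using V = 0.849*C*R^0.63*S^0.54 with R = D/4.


For a full circular pipe, R = D/4 = 0.367/4 = 0.0917 m.
V = 0.849 * 108 * 0.0917^0.63 * 0.0072^0.54
  = 0.849 * 108 * 0.222045 * 0.069656
  = 1.4182 m/s.
Pipe area A = pi*D^2/4 = pi*0.367^2/4 = 0.1058 m^2.
Q = A * V = 0.1058 * 1.4182 = 0.15 m^3/s.

0.15


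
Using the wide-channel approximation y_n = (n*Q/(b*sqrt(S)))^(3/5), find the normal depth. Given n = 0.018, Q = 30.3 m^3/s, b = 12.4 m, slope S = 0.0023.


We use the wide-channel approximation y_n = (n*Q/(b*sqrt(S)))^(3/5).
sqrt(S) = sqrt(0.0023) = 0.047958.
Numerator: n*Q = 0.018 * 30.3 = 0.5454.
Denominator: b*sqrt(S) = 12.4 * 0.047958 = 0.594679.
arg = 0.9171.
y_n = 0.9171^(3/5) = 0.9494 m.

0.9494


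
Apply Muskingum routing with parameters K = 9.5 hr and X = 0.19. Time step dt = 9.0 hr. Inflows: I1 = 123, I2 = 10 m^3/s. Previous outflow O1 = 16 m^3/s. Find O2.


Muskingum coefficients:
denom = 2*K*(1-X) + dt = 2*9.5*(1-0.19) + 9.0 = 24.39.
C0 = (dt - 2*K*X)/denom = (9.0 - 2*9.5*0.19)/24.39 = 0.221.
C1 = (dt + 2*K*X)/denom = (9.0 + 2*9.5*0.19)/24.39 = 0.517.
C2 = (2*K*(1-X) - dt)/denom = 0.262.
O2 = C0*I2 + C1*I1 + C2*O1
   = 0.221*10 + 0.517*123 + 0.262*16
   = 69.99 m^3/s.

69.99


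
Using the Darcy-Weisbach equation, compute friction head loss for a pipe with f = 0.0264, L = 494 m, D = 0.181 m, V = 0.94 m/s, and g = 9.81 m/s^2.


Darcy-Weisbach equation: h_f = f * (L/D) * V^2/(2g).
f * L/D = 0.0264 * 494/0.181 = 72.053.
V^2/(2g) = 0.94^2 / (2*9.81) = 0.8836 / 19.62 = 0.045 m.
h_f = 72.053 * 0.045 = 3.245 m.

3.245


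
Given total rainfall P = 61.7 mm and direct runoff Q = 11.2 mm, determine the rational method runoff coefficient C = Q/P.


The runoff coefficient C = runoff depth / rainfall depth.
C = 11.2 / 61.7
  = 0.1815.

0.1815


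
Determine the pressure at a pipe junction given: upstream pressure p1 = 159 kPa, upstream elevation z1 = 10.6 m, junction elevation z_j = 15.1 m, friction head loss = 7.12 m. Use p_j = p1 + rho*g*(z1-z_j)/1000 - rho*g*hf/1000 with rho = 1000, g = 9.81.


Junction pressure: p_j = p1 + rho*g*(z1 - z_j)/1000 - rho*g*hf/1000.
Elevation term = 1000*9.81*(10.6 - 15.1)/1000 = -44.145 kPa.
Friction term = 1000*9.81*7.12/1000 = 69.847 kPa.
p_j = 159 + -44.145 - 69.847 = 45.01 kPa.

45.01


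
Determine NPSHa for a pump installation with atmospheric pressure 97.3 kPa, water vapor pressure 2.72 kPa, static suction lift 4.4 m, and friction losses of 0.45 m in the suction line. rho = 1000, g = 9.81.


NPSHa = p_atm/(rho*g) - z_s - hf_s - p_vap/(rho*g).
p_atm/(rho*g) = 97.3*1000 / (1000*9.81) = 9.918 m.
p_vap/(rho*g) = 2.72*1000 / (1000*9.81) = 0.277 m.
NPSHa = 9.918 - 4.4 - 0.45 - 0.277
      = 4.79 m.

4.79


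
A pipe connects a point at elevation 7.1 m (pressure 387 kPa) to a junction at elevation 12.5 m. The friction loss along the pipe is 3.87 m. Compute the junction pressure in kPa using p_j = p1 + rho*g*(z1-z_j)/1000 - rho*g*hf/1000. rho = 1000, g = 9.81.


Junction pressure: p_j = p1 + rho*g*(z1 - z_j)/1000 - rho*g*hf/1000.
Elevation term = 1000*9.81*(7.1 - 12.5)/1000 = -52.974 kPa.
Friction term = 1000*9.81*3.87/1000 = 37.965 kPa.
p_j = 387 + -52.974 - 37.965 = 296.06 kPa.

296.06


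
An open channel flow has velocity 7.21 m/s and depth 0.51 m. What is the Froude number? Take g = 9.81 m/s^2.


The Froude number is defined as Fr = V / sqrt(g*y).
g*y = 9.81 * 0.51 = 5.0031.
sqrt(g*y) = sqrt(5.0031) = 2.2368.
Fr = 7.21 / 2.2368 = 3.2234.

3.2234


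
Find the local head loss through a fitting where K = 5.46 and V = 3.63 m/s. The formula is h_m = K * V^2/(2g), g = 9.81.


Minor loss formula: h_m = K * V^2/(2g).
V^2 = 3.63^2 = 13.1769.
V^2/(2g) = 13.1769 / 19.62 = 0.6716 m.
h_m = 5.46 * 0.6716 = 3.667 m.

3.667


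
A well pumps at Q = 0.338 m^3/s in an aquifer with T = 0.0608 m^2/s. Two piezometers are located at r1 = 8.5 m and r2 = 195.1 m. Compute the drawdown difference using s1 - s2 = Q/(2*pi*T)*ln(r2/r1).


Thiem equation: s1 - s2 = Q/(2*pi*T) * ln(r2/r1).
ln(r2/r1) = ln(195.1/8.5) = 3.1334.
Q/(2*pi*T) = 0.338 / (2*pi*0.0608) = 0.338 / 0.382 = 0.8848.
s1 - s2 = 0.8848 * 3.1334 = 2.7724 m.

2.7724


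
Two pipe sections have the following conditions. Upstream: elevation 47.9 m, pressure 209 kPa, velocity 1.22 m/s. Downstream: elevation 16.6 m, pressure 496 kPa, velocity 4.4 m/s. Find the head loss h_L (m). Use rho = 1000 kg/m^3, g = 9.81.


Total head at each section: H = z + p/(rho*g) + V^2/(2g).
H1 = 47.9 + 209*1000/(1000*9.81) + 1.22^2/(2*9.81)
   = 47.9 + 21.305 + 0.0759
   = 69.281 m.
H2 = 16.6 + 496*1000/(1000*9.81) + 4.4^2/(2*9.81)
   = 16.6 + 50.561 + 0.9867
   = 68.147 m.
h_L = H1 - H2 = 69.281 - 68.147 = 1.133 m.

1.133


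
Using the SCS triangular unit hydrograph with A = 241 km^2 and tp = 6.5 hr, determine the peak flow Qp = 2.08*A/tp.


SCS formula: Qp = 2.08 * A / tp.
Qp = 2.08 * 241 / 6.5
   = 501.28 / 6.5
   = 77.12 m^3/s per cm.

77.12


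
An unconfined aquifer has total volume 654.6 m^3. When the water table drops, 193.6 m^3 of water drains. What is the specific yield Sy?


Specific yield Sy = Volume drained / Total volume.
Sy = 193.6 / 654.6
   = 0.2958.

0.2958


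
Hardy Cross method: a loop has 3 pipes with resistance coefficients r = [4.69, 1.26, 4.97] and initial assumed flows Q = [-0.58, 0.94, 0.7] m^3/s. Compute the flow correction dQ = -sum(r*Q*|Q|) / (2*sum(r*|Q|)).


Numerator terms (r*Q*|Q|): 4.69*-0.58*|-0.58| = -1.5777; 1.26*0.94*|0.94| = 1.1133; 4.97*0.7*|0.7| = 2.4353.
Sum of numerator = 1.9709.
Denominator terms (r*|Q|): 4.69*|-0.58| = 2.7202; 1.26*|0.94| = 1.1844; 4.97*|0.7| = 3.479.
2 * sum of denominator = 2 * 7.3836 = 14.7672.
dQ = -1.9709 / 14.7672 = -0.1335 m^3/s.

-0.1335


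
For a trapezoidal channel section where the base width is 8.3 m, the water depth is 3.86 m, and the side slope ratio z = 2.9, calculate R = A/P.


For a trapezoidal section with side slope z:
A = (b + z*y)*y = (8.3 + 2.9*3.86)*3.86 = 75.247 m^2.
P = b + 2*y*sqrt(1 + z^2) = 8.3 + 2*3.86*sqrt(1 + 2.9^2) = 31.982 m.
R = A/P = 75.247 / 31.982 = 2.3528 m.

2.3528


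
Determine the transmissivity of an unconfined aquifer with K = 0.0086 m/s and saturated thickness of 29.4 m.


Transmissivity is defined as T = K * h.
T = 0.0086 * 29.4
  = 0.2528 m^2/s.

0.2528


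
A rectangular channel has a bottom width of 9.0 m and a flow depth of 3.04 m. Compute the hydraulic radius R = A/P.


For a rectangular section:
Flow area A = b * y = 9.0 * 3.04 = 27.36 m^2.
Wetted perimeter P = b + 2y = 9.0 + 2*3.04 = 15.08 m.
Hydraulic radius R = A/P = 27.36 / 15.08 = 1.8143 m.

1.8143


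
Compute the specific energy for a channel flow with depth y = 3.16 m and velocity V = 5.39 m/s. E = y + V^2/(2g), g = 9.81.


Specific energy E = y + V^2/(2g).
Velocity head = V^2/(2g) = 5.39^2 / (2*9.81) = 29.0521 / 19.62 = 1.4807 m.
E = 3.16 + 1.4807 = 4.6407 m.

4.6407


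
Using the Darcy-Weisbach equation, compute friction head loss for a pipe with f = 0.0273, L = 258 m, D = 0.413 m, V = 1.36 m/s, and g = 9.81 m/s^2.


Darcy-Weisbach equation: h_f = f * (L/D) * V^2/(2g).
f * L/D = 0.0273 * 258/0.413 = 17.0542.
V^2/(2g) = 1.36^2 / (2*9.81) = 1.8496 / 19.62 = 0.0943 m.
h_f = 17.0542 * 0.0943 = 1.608 m.

1.608


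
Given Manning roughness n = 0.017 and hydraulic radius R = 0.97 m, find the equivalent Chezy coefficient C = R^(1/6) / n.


The Chezy coefficient relates to Manning's n through C = R^(1/6) / n.
R^(1/6) = 0.97^(1/6) = 0.994936.
C = 0.994936 / 0.017 = 58.53 m^(1/2)/s.

58.53


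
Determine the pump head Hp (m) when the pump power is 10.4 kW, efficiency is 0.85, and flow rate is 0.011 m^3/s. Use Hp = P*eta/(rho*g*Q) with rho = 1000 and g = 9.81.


Pump head formula: Hp = P * eta / (rho * g * Q).
Numerator: P * eta = 10.4 * 1000 * 0.85 = 8840.0 W.
Denominator: rho * g * Q = 1000 * 9.81 * 0.011 = 107.91.
Hp = 8840.0 / 107.91 = 81.92 m.

81.92


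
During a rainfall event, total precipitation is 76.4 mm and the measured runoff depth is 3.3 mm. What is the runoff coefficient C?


The runoff coefficient C = runoff depth / rainfall depth.
C = 3.3 / 76.4
  = 0.0432.

0.0432


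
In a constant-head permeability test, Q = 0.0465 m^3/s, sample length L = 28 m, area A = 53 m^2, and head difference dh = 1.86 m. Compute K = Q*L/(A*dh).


From K = Q*L / (A*dh):
Numerator: Q*L = 0.0465 * 28 = 1.302.
Denominator: A*dh = 53 * 1.86 = 98.58.
K = 1.302 / 98.58 = 0.013208 m/s.

0.013208


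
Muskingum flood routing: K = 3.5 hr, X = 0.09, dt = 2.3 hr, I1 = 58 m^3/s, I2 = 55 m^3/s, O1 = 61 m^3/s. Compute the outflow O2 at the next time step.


Muskingum coefficients:
denom = 2*K*(1-X) + dt = 2*3.5*(1-0.09) + 2.3 = 8.67.
C0 = (dt - 2*K*X)/denom = (2.3 - 2*3.5*0.09)/8.67 = 0.1926.
C1 = (dt + 2*K*X)/denom = (2.3 + 2*3.5*0.09)/8.67 = 0.3379.
C2 = (2*K*(1-X) - dt)/denom = 0.4694.
O2 = C0*I2 + C1*I1 + C2*O1
   = 0.1926*55 + 0.3379*58 + 0.4694*61
   = 58.83 m^3/s.

58.83


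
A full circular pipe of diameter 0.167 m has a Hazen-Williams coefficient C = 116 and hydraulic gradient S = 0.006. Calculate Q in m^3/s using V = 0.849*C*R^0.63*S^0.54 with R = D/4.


For a full circular pipe, R = D/4 = 0.167/4 = 0.0418 m.
V = 0.849 * 116 * 0.0418^0.63 * 0.006^0.54
  = 0.849 * 116 * 0.135211 * 0.063125
  = 0.8406 m/s.
Pipe area A = pi*D^2/4 = pi*0.167^2/4 = 0.0219 m^2.
Q = A * V = 0.0219 * 0.8406 = 0.0184 m^3/s.

0.0184


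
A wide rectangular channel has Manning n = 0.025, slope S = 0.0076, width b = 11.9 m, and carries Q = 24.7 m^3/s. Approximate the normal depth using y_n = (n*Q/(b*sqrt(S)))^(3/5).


We use the wide-channel approximation y_n = (n*Q/(b*sqrt(S)))^(3/5).
sqrt(S) = sqrt(0.0076) = 0.087178.
Numerator: n*Q = 0.025 * 24.7 = 0.6175.
Denominator: b*sqrt(S) = 11.9 * 0.087178 = 1.037418.
arg = 0.5952.
y_n = 0.5952^(3/5) = 0.7325 m.

0.7325


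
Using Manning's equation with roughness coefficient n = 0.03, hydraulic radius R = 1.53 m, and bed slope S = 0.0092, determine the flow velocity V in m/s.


Manning's equation gives V = (1/n) * R^(2/3) * S^(1/2).
First, compute R^(2/3) = 1.53^(2/3) = 1.3278.
Next, S^(1/2) = 0.0092^(1/2) = 0.095917.
Then 1/n = 1/0.03 = 33.33.
V = 33.33 * 1.3278 * 0.095917 = 4.2452 m/s.

4.2452


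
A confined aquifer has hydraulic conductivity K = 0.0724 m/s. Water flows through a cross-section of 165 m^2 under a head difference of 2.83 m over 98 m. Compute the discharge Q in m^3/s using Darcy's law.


Darcy's law: Q = K * A * i, where i = dh/L.
Hydraulic gradient i = 2.83 / 98 = 0.028878.
Q = 0.0724 * 165 * 0.028878
  = 0.345 m^3/s.

0.345


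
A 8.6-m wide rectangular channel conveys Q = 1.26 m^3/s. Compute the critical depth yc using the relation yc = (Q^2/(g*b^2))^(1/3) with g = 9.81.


Using yc = (Q^2 / (g * b^2))^(1/3):
Q^2 = 1.26^2 = 1.59.
g * b^2 = 9.81 * 8.6^2 = 9.81 * 73.96 = 725.55.
Q^2 / (g*b^2) = 1.59 / 725.55 = 0.0022.
yc = 0.0022^(1/3) = 0.1298 m.

0.1298


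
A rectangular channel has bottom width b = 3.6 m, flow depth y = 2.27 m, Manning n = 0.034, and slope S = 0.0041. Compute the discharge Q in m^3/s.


For a rectangular channel, the cross-sectional area A = b * y = 3.6 * 2.27 = 8.17 m^2.
The wetted perimeter P = b + 2y = 3.6 + 2*2.27 = 8.14 m.
Hydraulic radius R = A/P = 8.17/8.14 = 1.0039 m.
Velocity V = (1/n)*R^(2/3)*S^(1/2) = (1/0.034)*1.0039^(2/3)*0.0041^(1/2) = 1.8882 m/s.
Discharge Q = A * V = 8.17 * 1.8882 = 15.43 m^3/s.

15.43


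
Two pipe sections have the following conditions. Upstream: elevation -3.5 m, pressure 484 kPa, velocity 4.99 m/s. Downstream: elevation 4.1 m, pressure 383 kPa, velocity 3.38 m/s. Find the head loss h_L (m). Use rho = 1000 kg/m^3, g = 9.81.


Total head at each section: H = z + p/(rho*g) + V^2/(2g).
H1 = -3.5 + 484*1000/(1000*9.81) + 4.99^2/(2*9.81)
   = -3.5 + 49.337 + 1.2691
   = 47.107 m.
H2 = 4.1 + 383*1000/(1000*9.81) + 3.38^2/(2*9.81)
   = 4.1 + 39.042 + 0.5823
   = 43.724 m.
h_L = H1 - H2 = 47.107 - 43.724 = 3.382 m.

3.382


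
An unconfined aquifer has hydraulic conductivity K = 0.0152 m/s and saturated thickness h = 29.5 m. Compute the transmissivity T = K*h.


Transmissivity is defined as T = K * h.
T = 0.0152 * 29.5
  = 0.4484 m^2/s.

0.4484


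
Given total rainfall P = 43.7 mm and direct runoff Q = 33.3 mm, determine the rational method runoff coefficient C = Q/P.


The runoff coefficient C = runoff depth / rainfall depth.
C = 33.3 / 43.7
  = 0.762.

0.762


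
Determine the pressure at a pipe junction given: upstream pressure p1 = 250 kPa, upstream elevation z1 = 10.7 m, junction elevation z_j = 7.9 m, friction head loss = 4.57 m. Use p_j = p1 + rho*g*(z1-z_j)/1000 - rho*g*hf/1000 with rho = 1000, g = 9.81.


Junction pressure: p_j = p1 + rho*g*(z1 - z_j)/1000 - rho*g*hf/1000.
Elevation term = 1000*9.81*(10.7 - 7.9)/1000 = 27.468 kPa.
Friction term = 1000*9.81*4.57/1000 = 44.832 kPa.
p_j = 250 + 27.468 - 44.832 = 232.64 kPa.

232.64


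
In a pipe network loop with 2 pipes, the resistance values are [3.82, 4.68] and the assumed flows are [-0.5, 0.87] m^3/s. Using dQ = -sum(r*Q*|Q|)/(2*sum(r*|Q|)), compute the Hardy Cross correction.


Numerator terms (r*Q*|Q|): 3.82*-0.5*|-0.5| = -0.955; 4.68*0.87*|0.87| = 3.5423.
Sum of numerator = 2.5873.
Denominator terms (r*|Q|): 3.82*|-0.5| = 1.91; 4.68*|0.87| = 4.0716.
2 * sum of denominator = 2 * 5.9816 = 11.9632.
dQ = -2.5873 / 11.9632 = -0.2163 m^3/s.

-0.2163


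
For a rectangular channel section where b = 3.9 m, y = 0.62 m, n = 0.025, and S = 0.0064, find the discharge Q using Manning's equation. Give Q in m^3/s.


For a rectangular channel, the cross-sectional area A = b * y = 3.9 * 0.62 = 2.42 m^2.
The wetted perimeter P = b + 2y = 3.9 + 2*0.62 = 5.14 m.
Hydraulic radius R = A/P = 2.42/5.14 = 0.4704 m.
Velocity V = (1/n)*R^(2/3)*S^(1/2) = (1/0.025)*0.4704^(2/3)*0.0064^(1/2) = 1.9356 m/s.
Discharge Q = A * V = 2.42 * 1.9356 = 4.68 m^3/s.

4.68


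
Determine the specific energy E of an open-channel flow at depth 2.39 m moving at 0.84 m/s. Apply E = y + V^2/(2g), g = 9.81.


Specific energy E = y + V^2/(2g).
Velocity head = V^2/(2g) = 0.84^2 / (2*9.81) = 0.7056 / 19.62 = 0.036 m.
E = 2.39 + 0.036 = 2.426 m.

2.426


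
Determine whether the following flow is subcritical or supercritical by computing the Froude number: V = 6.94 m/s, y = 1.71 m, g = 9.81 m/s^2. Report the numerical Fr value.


The Froude number is defined as Fr = V / sqrt(g*y).
g*y = 9.81 * 1.71 = 16.7751.
sqrt(g*y) = sqrt(16.7751) = 4.0957.
Fr = 6.94 / 4.0957 = 1.6944.
Since Fr > 1, the flow is supercritical.

1.6944


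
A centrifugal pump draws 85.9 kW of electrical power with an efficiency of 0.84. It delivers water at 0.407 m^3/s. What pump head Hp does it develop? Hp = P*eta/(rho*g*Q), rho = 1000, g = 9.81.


Pump head formula: Hp = P * eta / (rho * g * Q).
Numerator: P * eta = 85.9 * 1000 * 0.84 = 72156.0 W.
Denominator: rho * g * Q = 1000 * 9.81 * 0.407 = 3992.67.
Hp = 72156.0 / 3992.67 = 18.07 m.

18.07


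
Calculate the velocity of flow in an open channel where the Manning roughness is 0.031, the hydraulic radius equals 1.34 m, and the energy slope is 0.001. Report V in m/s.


Manning's equation gives V = (1/n) * R^(2/3) * S^(1/2).
First, compute R^(2/3) = 1.34^(2/3) = 1.2154.
Next, S^(1/2) = 0.001^(1/2) = 0.031623.
Then 1/n = 1/0.031 = 32.26.
V = 32.26 * 1.2154 * 0.031623 = 1.2399 m/s.

1.2399


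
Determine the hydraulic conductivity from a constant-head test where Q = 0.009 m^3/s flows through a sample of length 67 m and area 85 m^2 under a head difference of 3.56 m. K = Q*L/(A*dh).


From K = Q*L / (A*dh):
Numerator: Q*L = 0.009 * 67 = 0.603.
Denominator: A*dh = 85 * 3.56 = 302.6.
K = 0.603 / 302.6 = 0.001993 m/s.

0.001993


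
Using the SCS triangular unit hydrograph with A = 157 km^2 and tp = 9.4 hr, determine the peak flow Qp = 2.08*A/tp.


SCS formula: Qp = 2.08 * A / tp.
Qp = 2.08 * 157 / 9.4
   = 326.56 / 9.4
   = 34.74 m^3/s per cm.

34.74


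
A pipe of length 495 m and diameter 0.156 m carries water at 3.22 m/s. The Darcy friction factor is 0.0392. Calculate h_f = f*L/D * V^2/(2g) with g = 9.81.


Darcy-Weisbach equation: h_f = f * (L/D) * V^2/(2g).
f * L/D = 0.0392 * 495/0.156 = 124.3846.
V^2/(2g) = 3.22^2 / (2*9.81) = 10.3684 / 19.62 = 0.5285 m.
h_f = 124.3846 * 0.5285 = 65.732 m.

65.732


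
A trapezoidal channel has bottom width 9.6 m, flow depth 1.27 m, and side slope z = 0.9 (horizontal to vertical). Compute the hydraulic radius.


For a trapezoidal section with side slope z:
A = (b + z*y)*y = (9.6 + 0.9*1.27)*1.27 = 13.644 m^2.
P = b + 2*y*sqrt(1 + z^2) = 9.6 + 2*1.27*sqrt(1 + 0.9^2) = 13.017 m.
R = A/P = 13.644 / 13.017 = 1.0481 m.

1.0481


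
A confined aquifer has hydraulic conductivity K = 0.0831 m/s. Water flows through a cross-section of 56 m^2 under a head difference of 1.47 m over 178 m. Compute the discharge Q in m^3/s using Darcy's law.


Darcy's law: Q = K * A * i, where i = dh/L.
Hydraulic gradient i = 1.47 / 178 = 0.008258.
Q = 0.0831 * 56 * 0.008258
  = 0.0384 m^3/s.

0.0384


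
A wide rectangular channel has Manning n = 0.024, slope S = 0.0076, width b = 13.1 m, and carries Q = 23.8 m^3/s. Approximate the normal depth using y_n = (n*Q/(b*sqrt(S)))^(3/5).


We use the wide-channel approximation y_n = (n*Q/(b*sqrt(S)))^(3/5).
sqrt(S) = sqrt(0.0076) = 0.087178.
Numerator: n*Q = 0.024 * 23.8 = 0.5712.
Denominator: b*sqrt(S) = 13.1 * 0.087178 = 1.142032.
arg = 0.5002.
y_n = 0.5002^(3/5) = 0.6599 m.

0.6599


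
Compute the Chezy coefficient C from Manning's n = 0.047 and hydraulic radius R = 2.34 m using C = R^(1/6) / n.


The Chezy coefficient relates to Manning's n through C = R^(1/6) / n.
R^(1/6) = 2.34^(1/6) = 1.152222.
C = 1.152222 / 0.047 = 24.52 m^(1/2)/s.

24.52


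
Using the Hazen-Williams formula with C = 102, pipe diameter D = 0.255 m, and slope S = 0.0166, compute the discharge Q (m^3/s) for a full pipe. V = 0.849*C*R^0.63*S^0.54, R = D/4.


For a full circular pipe, R = D/4 = 0.255/4 = 0.0638 m.
V = 0.849 * 102 * 0.0638^0.63 * 0.0166^0.54
  = 0.849 * 102 * 0.176532 * 0.10936
  = 1.6718 m/s.
Pipe area A = pi*D^2/4 = pi*0.255^2/4 = 0.0511 m^2.
Q = A * V = 0.0511 * 1.6718 = 0.0854 m^3/s.

0.0854
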